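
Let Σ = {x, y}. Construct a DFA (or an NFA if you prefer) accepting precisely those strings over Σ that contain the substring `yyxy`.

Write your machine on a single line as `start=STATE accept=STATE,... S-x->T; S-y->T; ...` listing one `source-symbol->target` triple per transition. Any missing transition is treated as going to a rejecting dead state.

start=A; accept=E; A-x->A; A-y->B; B-x->A; B-y->C; C-x->D; C-y->C; D-x->A; D-y->E; E-x->E; E-y->E

Track how much of `yyxy` has been matched so far: state A is no progress, E is the absorbing accept state reached once `yyxy` has occurred. Intermediate states record partial matches; on a mismatch, fall back to the longest reusable overlap.
5 states suffice.
       x  y 
>  A   A  B 
   B   A  C 
   C   D  C 
   D   A  E 
 * E   E  E 
(> = start, * = accepting)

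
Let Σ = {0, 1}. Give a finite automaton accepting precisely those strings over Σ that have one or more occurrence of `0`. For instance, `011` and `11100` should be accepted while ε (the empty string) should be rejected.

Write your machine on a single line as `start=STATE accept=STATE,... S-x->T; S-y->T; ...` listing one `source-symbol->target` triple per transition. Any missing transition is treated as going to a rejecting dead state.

Only the number of `0`s matters, and only up to 2. Make a chain q0 → q1 → q2 advanced by each `0` (with q2 absorbing); every other symbol self-loops. The accepting set is {q1, q2}.
        0   1  
>  q0   q1  q0 
 * q1   q2  q1 
 * q2   q2  q2 
(> = start, * = accepting)

start=q0; accept=q1,q2; q0-0->q1; q0-1->q0; q1-0->q2; q1-1->q1; q2-0->q2; q2-1->q2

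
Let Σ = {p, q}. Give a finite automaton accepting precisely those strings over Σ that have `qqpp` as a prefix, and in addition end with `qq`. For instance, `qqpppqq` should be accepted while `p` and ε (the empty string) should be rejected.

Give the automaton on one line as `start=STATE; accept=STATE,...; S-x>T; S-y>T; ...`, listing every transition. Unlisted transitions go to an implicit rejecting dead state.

Handle the two conditions separately and then intersect. One (6 states) tracks whether the input so far still matches the prefix `qqpp`; the other (3 states) tracks how much of the suffix `qq` has currently been matched. Each combined state is a pair, one component from each; accept when both components accept. After merging equivalent states the machine shrinks.
8 states suffice.
        p   q  
>  s0   s1  s2 
   s1   s1  s1 
   s2   s1  s3 
   s3   s4  s1 
   s4   s5  s1 
   s5   s5  s6 
   s6   s5  s7 
 * s7   s5  s7 
(> = start, * = accepting)

start=s0; accept=s7; s0-p>s1; s0-q>s2; s1-p>s1; s1-q>s1; s2-p>s1; s2-q>s3; s3-p>s4; s3-q>s1; s4-p>s5; s4-q>s1; s5-p>s5; s5-q>s6; s6-p>s5; s6-q>s7; s7-p>s5; s7-q>s7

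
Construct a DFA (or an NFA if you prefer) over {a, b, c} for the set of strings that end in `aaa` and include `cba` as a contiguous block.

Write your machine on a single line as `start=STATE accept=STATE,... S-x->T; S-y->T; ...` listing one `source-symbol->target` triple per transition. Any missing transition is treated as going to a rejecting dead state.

start=q0; accept=q6; q0-a->q0; q0-b->q0; q0-c->q1; q1-a->q0; q1-b->q2; q1-c->q1; q2-a->q3; q2-b->q0; q2-c->q1; q3-a->q4; q3-b->q5; q3-c->q5; q4-a->q6; q4-b->q5; q4-c->q5; q5-a->q3; q5-b->q5; q5-c->q5; q6-a->q6; q6-b->q5; q6-c->q5

Run two small machines in parallel and take their product. One (4 states) tracks how much of the suffix `aaa` has currently been matched; the other (4 states) tracks whether and how much of `cba` has been seen. Each combined state is a pair, one component from each; accept when both components accept. Equivalent product states are then merged.
        a   b   c  
>  q0   q0  q0  q1 
   q1   q0  q2  q1 
   q2   q3  q0  q1 
   q3   q4  q5  q5 
   q4   q6  q5  q5 
   q5   q3  q5  q5 
 * q6   q6  q5  q5 
(> = start, * = accepting)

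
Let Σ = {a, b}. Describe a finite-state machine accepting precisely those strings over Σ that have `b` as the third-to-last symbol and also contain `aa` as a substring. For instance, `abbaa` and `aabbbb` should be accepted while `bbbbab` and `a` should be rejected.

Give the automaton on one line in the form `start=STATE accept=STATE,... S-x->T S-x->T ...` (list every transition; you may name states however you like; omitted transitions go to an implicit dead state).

Run two small machines in parallel and take their product. The first has 15 states tracking the last 3 symbols read; the second has 3 states tracking whether and how much of `aa` has been seen. A product state is a pair (one from each), accepting exactly when both do.
20 states suffice.
          a    b  
>  q0     q1   q2 
   q1     q3   q4 
   q2     q5   q6 
   q3     q7   q8 
   q4     q9  q10 
   q5    q11  q12 
   q6    q13  q14 
   q7     q7   q8 
   q8    q15  q16 
   q9    q11  q12 
   q10   q13  q14 
 * q11    q7   q8 
   q12    q9  q10 
   q13   q11  q12 
   q14   q13  q14 
   q15   q11  q17 
   q16   q18  q19 
 * q17   q15  q16 
 * q18   q11  q17 
 * q19   q18  q19 
(> = start, * = accepting)

start=q0 accept=q11,q17,q18,q19 q0-a->q1 q0-b->q2 q1-a->q3 q1-b->q4 q2-a->q5 q2-b->q6 q3-a->q7 q3-b->q8 q4-a->q9 q4-b->q10 q5-a->q11 q5-b->q12 q6-a->q13 q6-b->q14 q7-a->q7 q7-b->q8 q8-a->q15 q8-b->q16 q9-a->q11 q9-b->q12 q10-a->q13 q10-b->q14 q11-a->q7 q11-b->q8 q12-a->q9 q12-b->q10 q13-a->q11 q13-b->q12 q14-a->q13 q14-b->q14 q15-a->q11 q15-b->q17 q16-a->q18 q16-b->q19 q17-a->q15 q17-b->q16 q18-a->q11 q18-b->q17 q19-a->q18 q19-b->q19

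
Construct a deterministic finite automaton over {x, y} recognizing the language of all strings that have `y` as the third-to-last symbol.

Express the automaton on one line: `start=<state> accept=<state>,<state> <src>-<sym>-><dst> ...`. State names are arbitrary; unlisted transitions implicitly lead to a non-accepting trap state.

start=S0 accept=S11,S12,S13,S14 S0-x->S1 S0-y->S2 S1-x->S3 S1-y->S4 S2-x->S5 S2-y->S6 S3-x->S7 S3-y->S8 S4-x->S9 S4-y->S10 S5-x->S11 S5-y->S12 S6-x->S13 S6-y->S14 S7-x->S7 S7-y->S8 S8-x->S9 S8-y->S10 S9-x->S11 S9-y->S12 S10-x->S13 S10-y->S14 S11-x->S7 S11-y->S8 S12-x->S9 S12-y->S10 S13-x->S11 S13-y->S12 S14-x->S13 S14-y->S14

A DFA must remember the last 3 symbols (since which symbol is third-to-last isn't known until the input ends). Use one state per possible window of the last ≤3 symbols; accept from those whose window starts with `y`.
With 15 states:
          x    y  
>  S0     S1   S2 
   S1     S3   S4 
   S2     S5   S6 
   S3     S7   S8 
   S4     S9  S10 
   S5    S11  S12 
   S6    S13  S14 
   S7     S7   S8 
   S8     S9  S10 
   S9    S11  S12 
   S10   S13  S14 
 * S11    S7   S8 
 * S12    S9  S10 
 * S13   S11  S12 
 * S14   S13  S14 
(> = start, * = accepting)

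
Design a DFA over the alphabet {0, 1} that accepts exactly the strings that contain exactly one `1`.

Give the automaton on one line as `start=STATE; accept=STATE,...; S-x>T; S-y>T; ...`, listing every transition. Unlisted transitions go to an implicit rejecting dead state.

start=q0; accept=q1; q0-0>q0; q0-1>q1; q1-0>q1; q1-1>q2; q2-0>q2; q2-1>q2

Only the number of `1`s matters, and only up to 2. Make a chain q0 → q1 → q2 advanced by each `1` (with q2 absorbing); every other symbol self-loops. The accepting set is {q1}.
With 3 states:
        0   1  
>  q0   q0  q1 
 * q1   q1  q2 
   q2   q2  q2 
(> = start, * = accepting)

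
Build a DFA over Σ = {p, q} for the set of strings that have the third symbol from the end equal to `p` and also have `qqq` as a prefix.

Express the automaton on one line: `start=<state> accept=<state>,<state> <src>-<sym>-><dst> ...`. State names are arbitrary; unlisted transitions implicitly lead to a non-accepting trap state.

start=A accept=I,J,K,L A-p->B A-q->C B-p->B B-q->B C-p->B C-q->D D-p->B D-q->E E-p->F E-q->E F-p->G F-q->H G-p->I G-q->J H-p->K H-q->L I-p->I I-q->J J-p->K J-q->L K-p->G K-q->H L-p->F L-q->E

Build one automaton per condition and run them in lockstep. One (15 states) tracks the last 3 symbols read; the other (5 states) tracks whether the input so far still matches the prefix `qqq`. Each combined state is a pair, one component from each; accept when both components accept. Equivalent product states are then merged.
12 states suffice.
       p  q 
>  A   B  C 
   B   B  B 
   C   B  D 
   D   B  E 
   E   F  E 
   F   G  H 
   G   I  J 
   H   K  L 
 * I   I  J 
 * J   K  L 
 * K   G  H 
 * L   F  E 
(> = start, * = accepting)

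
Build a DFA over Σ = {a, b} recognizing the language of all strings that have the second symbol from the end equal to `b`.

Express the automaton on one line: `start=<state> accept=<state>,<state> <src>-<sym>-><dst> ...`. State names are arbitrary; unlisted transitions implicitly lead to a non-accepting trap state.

Because acceptance depends on a position counted from the end, the machine has to buffer the most recent 2 symbols. Make each state the string of the last up-to-2 symbols read; on input `x` shift the window left and append `x`. Accept when the buffered window has length 2 and begins with `b`.
A 7-state machine:
        a   b  
>  q0   q1  q2 
   q1   q3  q4 
   q2   q5  q6 
   q3   q3  q4 
   q4   q5  q6 
 * q5   q3  q4 
 * q6   q5  q6 
(> = start, * = accepting)

start=q0 accept=q5,q6 q0-a->q1 q0-b->q2 q1-a->q3 q1-b->q4 q2-a->q5 q2-b->q6 q3-a->q3 q3-b->q4 q4-a->q5 q4-b->q6 q5-a->q3 q5-b->q4 q6-a->q5 q6-b->q6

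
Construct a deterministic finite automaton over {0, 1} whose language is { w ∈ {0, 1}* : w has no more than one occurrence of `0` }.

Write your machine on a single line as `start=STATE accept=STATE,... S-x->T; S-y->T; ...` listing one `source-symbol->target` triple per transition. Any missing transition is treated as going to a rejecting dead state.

Only the number of `0`s matters, and only up to 2. Make a chain s0 → s1 → s2 advanced by each `0` (with s2 absorbing); every other symbol self-loops. The accepting set is {s0, s1}.
        0   1  
>* s0   s1  s0 
 * s1   s2  s1 
   s2   s2  s2 
(> = start, * = accepting)

start=s0; accept=s0,s1; s0-0->s1; s0-1->s0; s1-0->s2; s1-1->s1; s2-0->s2; s2-1->s2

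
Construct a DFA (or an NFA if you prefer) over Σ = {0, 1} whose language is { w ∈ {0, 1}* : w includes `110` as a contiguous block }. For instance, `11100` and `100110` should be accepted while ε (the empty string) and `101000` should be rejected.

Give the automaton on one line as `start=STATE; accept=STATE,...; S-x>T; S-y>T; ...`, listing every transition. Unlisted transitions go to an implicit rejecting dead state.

States q0..q2 record the length of the longest prefix of `110` that matches the current input suffix. Reaching q3 means `110` has been seen, and we stay there forever. Accept from q3.
        0   1  
>  q0   q0  q1 
   q1   q0  q2 
   q2   q3  q2 
 * q3   q3  q3 
(> = start, * = accepting)

start=q0; accept=q3; q0-0>q0; q0-1>q1; q1-0>q0; q1-1>q2; q2-0>q3; q2-1>q2; q3-0>q3; q3-1>q3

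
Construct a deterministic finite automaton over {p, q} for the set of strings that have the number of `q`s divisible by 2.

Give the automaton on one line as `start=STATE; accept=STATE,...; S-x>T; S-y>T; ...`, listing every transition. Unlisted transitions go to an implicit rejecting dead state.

start=A; accept=A; A-p>A; A-q>B; B-p>B; B-q>A

The only thing that matters is how many `q`s have appeared, reduced mod 2. Use one state per residue: A for 0, …, B for 1. Reading `q` moves to the next residue; anything else stays put. A is accepting.
2 states suffice.
       p  q 
>* A   A  B 
   B   B  A 
(> = start, * = accepting)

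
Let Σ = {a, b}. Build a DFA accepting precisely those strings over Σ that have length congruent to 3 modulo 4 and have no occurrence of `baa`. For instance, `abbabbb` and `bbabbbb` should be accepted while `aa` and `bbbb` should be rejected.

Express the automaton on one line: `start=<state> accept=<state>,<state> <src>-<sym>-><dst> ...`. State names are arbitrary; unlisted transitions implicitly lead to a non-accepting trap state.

Run two small machines in parallel and take their product. One (4 states) tracks the input length modulo 4; the other (4 states) tracks partial matches of the forbidden pattern `baa`. Each combined state is a pair, one component from each; accept when both components accept. After merging equivalent states the machine shrinks.
          a    b  
>  q0     q1   q2 
   q1     q3   q4 
   q2     q5   q4 
   q3     q6   q7 
   q4     q8   q7 
   q5     q9   q7 
 * q6     q0  q10 
 * q7    q11  q10 
 * q8     q9  q10 
   q9     q9   q9 
   q10   q12   q2 
   q11    q9   q2 
   q12    q9   q4 
(> = start, * = accepting)

start=q0 accept=q6,q7,q8 q0-a->q1 q0-b->q2 q1-a->q3 q1-b->q4 q2-a->q5 q2-b->q4 q3-a->q6 q3-b->q7 q4-a->q8 q4-b->q7 q5-a->q9 q5-b->q7 q6-a->q0 q6-b->q10 q7-a->q11 q7-b->q10 q8-a->q9 q8-b->q10 q9-a->q9 q9-b->q9 q10-a->q12 q10-b->q2 q11-a->q9 q11-b->q2 q12-a->q9 q12-b->q4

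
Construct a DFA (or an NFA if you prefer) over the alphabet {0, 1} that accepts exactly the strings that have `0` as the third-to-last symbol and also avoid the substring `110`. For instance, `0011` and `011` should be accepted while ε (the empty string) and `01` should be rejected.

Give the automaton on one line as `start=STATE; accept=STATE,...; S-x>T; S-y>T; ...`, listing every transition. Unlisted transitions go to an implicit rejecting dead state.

start=A; accept=H,I,J,K; A-0>B; A-1>C; B-0>D; B-1>E; C-0>F; C-1>G; D-0>H; D-1>I; E-0>J; E-1>K; F-0>L; F-1>M; G-0>N; G-1>O; H-0>H; H-1>I; I-0>J; I-1>K; J-0>L; J-1>M; K-0>N; K-1>O; L-0>H; L-1>I; M-0>J; M-1>K; N-0>P; N-1>Q; O-0>N; O-1>O; P-0>R; P-1>S; Q-0>T; Q-1>U; R-0>R; R-1>S; S-0>T; S-1>U; T-0>P; T-1>Q; U-0>N; U-1>V; V-0>N; V-1>V

Build one automaton per condition and run them in lockstep. One (15 states) tracks the last 3 symbols read; the other (4 states) tracks partial matches of the forbidden pattern `110`. Each combined state is a pair, one component from each; accept when both components accept.
With 22 states:
       0  1 
>  A   B  C 
   B   D  E 
   C   F  G 
   D   H  I 
   E   J  K 
   F   L  M 
   G   N  O 
 * H   H  I 
 * I   J  K 
 * J   L  M 
 * K   N  O 
   L   H  I 
   M   J  K 
   N   P  Q 
   O   N  O 
   P   R  S 
   Q   T  U 
   R   R  S 
   S   T  U 
   T   P  Q 
   U   N  V 
   V   N  V 
(> = start, * = accepting)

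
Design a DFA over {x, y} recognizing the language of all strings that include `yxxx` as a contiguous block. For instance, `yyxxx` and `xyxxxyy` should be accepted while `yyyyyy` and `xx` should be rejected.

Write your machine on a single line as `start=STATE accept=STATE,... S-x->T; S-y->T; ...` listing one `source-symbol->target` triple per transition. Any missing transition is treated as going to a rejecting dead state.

Track how much of `yxxx` has been matched so far: state q0 is no progress, q4 is the absorbing accept state reached once `yxxx` has occurred. Intermediate states record partial matches; on a mismatch, fall back to the longest reusable overlap.
A 5-state machine:
        x   y  
>  q0   q0  q1 
   q1   q2  q1 
   q2   q3  q1 
   q3   q4  q1 
 * q4   q4  q4 
(> = start, * = accepting)

start=q0; accept=q4; q0-x->q0; q0-y->q1; q1-x->q2; q1-y->q1; q2-x->q3; q2-y->q1; q3-x->q4; q3-y->q1; q4-x->q4; q4-y->q4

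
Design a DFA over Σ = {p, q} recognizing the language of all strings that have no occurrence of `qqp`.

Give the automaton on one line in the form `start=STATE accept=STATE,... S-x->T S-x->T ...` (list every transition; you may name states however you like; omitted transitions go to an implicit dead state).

Track partial matches of the forbidden pattern `qqp`. State S3 is a dead state reached once `qqp` has occurred; every other state accepts. S0 means no part of `qqp` is currently matched.
With 4 states:
        p   q  
>* S0   S0  S1 
 * S1   S0  S2 
 * S2   S3  S2 
   S3   S3  S3 
(> = start, * = accepting)

start=S0 accept=S0,S1,S2 S0-p->S0 S0-q->S1 S1-p->S0 S1-q->S2 S2-p->S3 S2-q->S2 S3-p->S3 S3-q->S3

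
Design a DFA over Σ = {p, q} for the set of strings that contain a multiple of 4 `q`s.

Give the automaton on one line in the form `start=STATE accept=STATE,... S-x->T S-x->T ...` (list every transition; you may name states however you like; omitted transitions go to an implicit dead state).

The only thing that matters is how many `q`s have appeared, reduced mod 4. Use one state per residue: A for 0, …, D for 3. Reading `q` moves to the next residue; anything else stays put. A is accepting.
4 states suffice.
       p  q 
>* A   A  B 
   B   B  C 
   C   C  D 
   D   D  A 
(> = start, * = accepting)

start=A accept=A A-p->A A-q->B B-p->B B-q->C C-p->C C-q->D D-p->D D-q->A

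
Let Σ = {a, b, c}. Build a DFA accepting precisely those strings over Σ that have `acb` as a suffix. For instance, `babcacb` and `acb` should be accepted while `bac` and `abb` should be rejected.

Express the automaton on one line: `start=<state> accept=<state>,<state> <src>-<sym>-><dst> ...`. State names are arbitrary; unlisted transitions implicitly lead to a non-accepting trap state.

Remember how much of `acb` the current input suffix matches. State s0 means no match yet; s1 means the last symbol is `a`; s2 means the last 2 symbols are `ac`; s3 means the last 3 symbols are `acb`. Only s3 accepts. On a mismatch, fall back to the longest proper suffix that is still a prefix of `acb`.
4 states suffice.
        a   b   c  
>  s0   s1  s0  s0 
   s1   s1  s0  s2 
   s2   s1  s3  s0 
 * s3   s1  s0  s0 
(> = start, * = accepting)

start=s0 accept=s3 s0-a->s1 s0-b->s0 s0-c->s0 s1-a->s1 s1-b->s0 s1-c->s2 s2-a->s1 s2-b->s3 s2-c->s0 s3-a->s1 s3-b->s0 s3-c->s0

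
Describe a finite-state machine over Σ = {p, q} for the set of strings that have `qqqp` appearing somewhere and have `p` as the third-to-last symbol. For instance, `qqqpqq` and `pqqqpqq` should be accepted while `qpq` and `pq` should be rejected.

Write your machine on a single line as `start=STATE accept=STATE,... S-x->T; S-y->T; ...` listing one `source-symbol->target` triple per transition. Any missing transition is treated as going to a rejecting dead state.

start=s0; accept=s7,s8,s9,s10; s0-p->s0; s0-q->s1; s1-p->s0; s1-q->s2; s2-p->s0; s2-q->s3; s3-p->s4; s3-q->s3; s4-p->s5; s4-q->s6; s5-p->s7; s5-q->s8; s6-p->s9; s6-q->s10; s7-p->s7; s7-q->s8; s8-p->s9; s8-q->s10; s9-p->s5; s9-q->s6; s10-p->s4; s10-q->s3

Handle the two conditions separately and then intersect. One (5 states) tracks whether and how much of `qqqp` has been seen; the other (15 states) tracks the last 3 symbols read. Each combined state is a pair, one component from each; accept when both components accept. After merging equivalent states the machine shrinks.
          p    q  
>  s0     s0   s1 
   s1     s0   s2 
   s2     s0   s3 
   s3     s4   s3 
   s4     s5   s6 
   s5     s7   s8 
   s6     s9  s10 
 * s7     s7   s8 
 * s8     s9  s10 
 * s9     s5   s6 
 * s10    s4   s3 
(> = start, * = accepting)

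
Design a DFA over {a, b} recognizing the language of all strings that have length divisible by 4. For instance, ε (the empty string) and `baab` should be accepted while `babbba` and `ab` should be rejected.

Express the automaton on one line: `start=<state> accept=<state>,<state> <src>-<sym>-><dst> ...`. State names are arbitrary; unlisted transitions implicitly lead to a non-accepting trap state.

start=S0 accept=S0 S0-a->S1 S0-b->S1 S1-a->S2 S1-b->S2 S2-a->S3 S2-b->S3 S3-a->S0 S3-b->S0

Count input length modulo 4: every symbol advances one step around the cycle S0 → S1 → S2 → S3 → S0. Accept at S0.
        a   b  
>* S0   S1  S1 
   S1   S2  S2 
   S2   S3  S3 
   S3   S0  S0 
(> = start, * = accepting)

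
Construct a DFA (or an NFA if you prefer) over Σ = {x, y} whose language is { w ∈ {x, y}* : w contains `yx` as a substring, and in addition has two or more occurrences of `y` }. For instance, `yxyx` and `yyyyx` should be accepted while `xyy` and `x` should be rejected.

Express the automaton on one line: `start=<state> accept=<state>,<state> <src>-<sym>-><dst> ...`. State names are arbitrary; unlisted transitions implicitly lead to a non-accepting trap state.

start=s0 accept=s4 s0-x->s0 s0-y->s1 s1-x->s2 s1-y->s3 s2-x->s2 s2-y->s4 s3-x->s4 s3-y->s3 s4-x->s4 s4-y->s4

Run two small machines in parallel and take their product. The first has 3 states tracking whether and how much of `yx` has been seen; the second has 4 states tracking the count of `y`s, saturating at 3. A product state is a pair (one from each), accepting exactly when both do. Equivalent product states are then merged.
A 5-state machine:
        x   y  
>  s0   s0  s1 
   s1   s2  s3 
   s2   s2  s4 
   s3   s4  s3 
 * s4   s4  s4 
(> = start, * = accepting)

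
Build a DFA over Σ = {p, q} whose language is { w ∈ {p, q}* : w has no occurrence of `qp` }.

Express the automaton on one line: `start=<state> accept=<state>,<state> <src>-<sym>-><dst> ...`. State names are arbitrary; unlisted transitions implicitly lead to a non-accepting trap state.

Track partial matches of the forbidden pattern `qp`. State C is a dead state reached once `qp` has occurred; every other state accepts. A means no part of `qp` is currently matched.
3 states suffice.
       p  q 
>* A   A  B 
 * B   C  B 
   C   C  C 
(> = start, * = accepting)

start=A accept=A,B A-p->A A-q->B B-p->C B-q->B C-p->C C-q->C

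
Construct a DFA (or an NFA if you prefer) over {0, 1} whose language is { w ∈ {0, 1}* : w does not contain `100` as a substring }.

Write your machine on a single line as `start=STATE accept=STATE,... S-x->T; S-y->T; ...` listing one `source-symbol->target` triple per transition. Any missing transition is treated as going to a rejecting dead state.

start=s0; accept=s0,s1,s2; s0-0->s0; s0-1->s1; s1-0->s2; s1-1->s1; s2-0->s3; s2-1->s1; s3-0->s3; s3-1->s3

Track partial matches of the forbidden pattern `100`. State s3 is a dead state reached once `100` has occurred; every other state accepts. s0 means no part of `100` is currently matched.
4 states suffice.
        0   1  
>* s0   s0  s1 
 * s1   s2  s1 
 * s2   s3  s1 
   s3   s3  s3 
(> = start, * = accepting)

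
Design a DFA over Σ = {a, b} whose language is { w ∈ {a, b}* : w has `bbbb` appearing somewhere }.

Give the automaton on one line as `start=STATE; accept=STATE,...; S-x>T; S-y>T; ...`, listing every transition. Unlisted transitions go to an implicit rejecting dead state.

start=S0; accept=S4; S0-a>S0; S0-b>S1; S1-a>S0; S1-b>S2; S2-a>S0; S2-b>S3; S3-a>S0; S3-b>S4; S4-a>S4; S4-b>S4

Track how much of `bbbb` has been matched so far: state S0 is no progress, S4 is the absorbing accept state reached once `bbbb` has occurred. Intermediate states record partial matches; on a mismatch, fall back to the longest reusable overlap.
5 states suffice.
        a   b  
>  S0   S0  S1 
   S1   S0  S2 
   S2   S0  S3 
   S3   S0  S4 
 * S4   S4  S4 
(> = start, * = accepting)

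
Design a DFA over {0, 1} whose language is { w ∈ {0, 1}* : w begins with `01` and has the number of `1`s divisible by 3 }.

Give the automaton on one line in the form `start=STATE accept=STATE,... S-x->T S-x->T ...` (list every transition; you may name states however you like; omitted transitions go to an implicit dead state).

Build one automaton per condition and run them in lockstep. The first has 4 states tracking whether the input so far still matches the prefix `01`; the second has 3 states tracking the count of `1`s modulo 3. A product state is a pair (one from each), accepting exactly when both do. Minimizing collapses redundant product states.
        0   1  
>  q0   q1  q2 
   q1   q2  q3 
   q2   q2  q2 
   q3   q3  q4 
   q4   q4  q5 
 * q5   q5  q3 
(> = start, * = accepting)

start=q0 accept=q5 q0-0->q1 q0-1->q2 q1-0->q2 q1-1->q3 q2-0->q2 q2-1->q2 q3-0->q3 q3-1->q4 q4-0->q4 q4-1->q5 q5-0->q5 q5-1->q3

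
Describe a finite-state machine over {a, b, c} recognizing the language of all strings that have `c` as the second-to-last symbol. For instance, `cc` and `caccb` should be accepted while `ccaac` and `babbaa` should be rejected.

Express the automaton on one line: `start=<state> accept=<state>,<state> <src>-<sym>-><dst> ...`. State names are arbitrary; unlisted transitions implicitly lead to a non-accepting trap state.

Because acceptance depends on a position counted from the end, the machine has to buffer the most recent 2 symbols. Make each state the string of the last up-to-2 symbols read; on input `x` shift the window left and append `x`. Accept when the buffered window has length 2 and begins with `c`.
          a    b    c  
>  s0     s1   s2   s3 
   s1     s4   s5   s6 
   s2     s7   s8   s9 
   s3    s10  s11  s12 
   s4     s4   s5   s6 
   s5     s7   s8   s9 
   s6    s10  s11  s12 
   s7     s4   s5   s6 
   s8     s7   s8   s9 
   s9    s10  s11  s12 
 * s10    s4   s5   s6 
 * s11    s7   s8   s9 
 * s12   s10  s11  s12 
(> = start, * = accepting)

start=s0 accept=s10,s11,s12 s0-a->s1 s0-b->s2 s0-c->s3 s1-a->s4 s1-b->s5 s1-c->s6 s2-a->s7 s2-b->s8 s2-c->s9 s3-a->s10 s3-b->s11 s3-c->s12 s4-a->s4 s4-b->s5 s4-c->s6 s5-a->s7 s5-b->s8 s5-c->s9 s6-a->s10 s6-b->s11 s6-c->s12 s7-a->s4 s7-b->s5 s7-c->s6 s8-a->s7 s8-b->s8 s8-c->s9 s9-a->s10 s9-b->s11 s9-c->s12 s10-a->s4 s10-b->s5 s10-c->s6 s11-a->s7 s11-b->s8 s11-c->s9 s12-a->s10 s12-b->s11 s12-c->s12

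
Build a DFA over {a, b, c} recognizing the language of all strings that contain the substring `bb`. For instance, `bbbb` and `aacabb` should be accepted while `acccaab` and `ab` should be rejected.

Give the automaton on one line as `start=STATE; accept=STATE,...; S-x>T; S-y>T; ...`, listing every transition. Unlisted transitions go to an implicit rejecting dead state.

States s0..s1 record the length of the longest prefix of `bb` that matches the current input suffix. Reaching s2 means `bb` has been seen, and we stay there forever. Accept from s2.
A 3-state machine:
        a   b   c  
>  s0   s0  s1  s0 
   s1   s0  s2  s0 
 * s2   s2  s2  s2 
(> = start, * = accepting)

start=s0; accept=s2; s0-a>s0; s0-b>s1; s0-c>s0; s1-a>s0; s1-b>s2; s1-c>s0; s2-a>s2; s2-b>s2; s2-c>s2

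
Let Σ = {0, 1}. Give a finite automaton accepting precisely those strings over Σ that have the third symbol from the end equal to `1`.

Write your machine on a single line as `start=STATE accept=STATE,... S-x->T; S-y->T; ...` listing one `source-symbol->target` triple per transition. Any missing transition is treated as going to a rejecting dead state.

A DFA must remember the last 3 symbols (since which symbol is third-to-last isn't known until the input ends). Use one state per possible window of the last ≤3 symbols; accept from those whose window starts with `1`.
15 states suffice.
          0    1  
>  q0     q1   q2 
   q1     q3   q4 
   q2     q5   q6 
   q3     q7   q8 
   q4     q9  q10 
   q5    q11  q12 
   q6    q13  q14 
   q7     q7   q8 
   q8     q9  q10 
   q9    q11  q12 
   q10   q13  q14 
 * q11    q7   q8 
 * q12    q9  q10 
 * q13   q11  q12 
 * q14   q13  q14 
(> = start, * = accepting)

start=q0; accept=q11,q12,q13,q14; q0-0->q1; q0-1->q2; q1-0->q3; q1-1->q4; q2-0->q5; q2-1->q6; q3-0->q7; q3-1->q8; q4-0->q9; q4-1->q10; q5-0->q11; q5-1->q12; q6-0->q13; q6-1->q14; q7-0->q7; q7-1->q8; q8-0->q9; q8-1->q10; q9-0->q11; q9-1->q12; q10-0->q13; q10-1->q14; q11-0->q7; q11-1->q8; q12-0->q9; q12-1->q10; q13-0->q11; q13-1->q12; q14-0->q13; q14-1->q14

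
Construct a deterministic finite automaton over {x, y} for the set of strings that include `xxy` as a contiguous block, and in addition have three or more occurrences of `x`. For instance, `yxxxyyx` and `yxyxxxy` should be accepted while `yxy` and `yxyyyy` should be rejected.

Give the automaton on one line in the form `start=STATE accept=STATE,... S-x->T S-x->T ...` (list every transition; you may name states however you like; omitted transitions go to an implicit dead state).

start=q0 accept=q7 q0-x->q1 q0-y->q0 q1-x->q2 q1-y->q3 q2-x->q4 q2-y->q5 q3-x->q6 q3-y->q3 q4-x->q4 q4-y->q7 q5-x->q7 q5-y->q5 q6-x->q4 q6-y->q3 q7-x->q7 q7-y->q7

Handle the two conditions separately and then intersect. One (4 states) tracks whether and how much of `xxy` has been seen; the other (5 states) tracks the count of `x`s, saturating at 4. Each combined state is a pair, one component from each; accept when both components accept. Minimizing collapses redundant product states.
8 states suffice.
        x   y  
>  q0   q1  q0 
   q1   q2  q3 
   q2   q4  q5 
   q3   q6  q3 
   q4   q4  q7 
   q5   q7  q5 
   q6   q4  q3 
 * q7   q7  q7 
(> = start, * = accepting)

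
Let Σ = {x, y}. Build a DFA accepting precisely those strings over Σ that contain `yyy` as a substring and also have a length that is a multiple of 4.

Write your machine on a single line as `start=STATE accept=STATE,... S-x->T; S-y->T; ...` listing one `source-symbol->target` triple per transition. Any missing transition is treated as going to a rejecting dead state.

start=A; accept=M; A-x->B; A-y->C; B-x->D; B-y->E; C-x->D; C-y->F; D-x->G; D-y->H; E-x->G; E-y->I; F-x->G; F-y->J; G-x->A; G-y->K; H-x->A; H-y->L; I-x->A; I-y->M; J-x->M; J-y->M; K-x->B; K-y->N; L-x->B; L-y->O; M-x->O; M-y->O; N-x->D; N-y->P; O-x->P; O-y->P; P-x->J; P-y->J

Run two small machines in parallel and take their product. The first has 4 states tracking whether and how much of `yyy` has been seen; the second has 4 states tracking the input length modulo 4. A product state is a pair (one from each), accepting exactly when both do.
With 16 states:
       x  y 
>  A   B  C 
   B   D  E 
   C   D  F 
   D   G  H 
   E   G  I 
   F   G  J 
   G   A  K 
   H   A  L 
   I   A  M 
   J   M  M 
   K   B  N 
   L   B  O 
 * M   O  O 
   N   D  P 
   O   P  P 
   P   J  J 
(> = start, * = accepting)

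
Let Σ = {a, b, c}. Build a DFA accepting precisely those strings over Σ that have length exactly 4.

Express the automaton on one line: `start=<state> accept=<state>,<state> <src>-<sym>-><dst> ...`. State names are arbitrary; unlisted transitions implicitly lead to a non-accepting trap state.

We only need to distinguish lengths 0, 1, …, 4, and '>4'. Chain q0 → q1 → q2 → q3 → q4 → q5 on every symbol, with q5 looping. Accepting states: {q4}.
        a   b   c  
>  q0   q1  q1  q1 
   q1   q2  q2  q2 
   q2   q3  q3  q3 
   q3   q4  q4  q4 
 * q4   q5  q5  q5 
   q5   q5  q5  q5 
(> = start, * = accepting)

start=q0 accept=q4 q0-a->q1 q0-b->q1 q0-c->q1 q1-a->q2 q1-b->q2 q1-c->q2 q2-a->q3 q2-b->q3 q2-c->q3 q3-a->q4 q3-b->q4 q3-c->q4 q4-a->q5 q4-b->q5 q4-c->q5 q5-a->q5 q5-b->q5 q5-c->q5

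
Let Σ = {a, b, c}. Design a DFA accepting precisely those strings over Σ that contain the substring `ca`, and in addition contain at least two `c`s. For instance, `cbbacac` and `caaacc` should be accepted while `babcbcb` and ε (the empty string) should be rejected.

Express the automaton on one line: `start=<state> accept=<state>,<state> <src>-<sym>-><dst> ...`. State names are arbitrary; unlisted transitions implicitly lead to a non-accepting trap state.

start=S0 accept=S5,S8 S0-a->S0 S0-b->S0 S0-c->S1 S1-a->S2 S1-b->S3 S1-c->S4 S2-a->S2 S2-b->S2 S2-c->S5 S3-a->S3 S3-b->S3 S3-c->S4 S4-a->S5 S4-b->S6 S4-c->S7 S5-a->S5 S5-b->S5 S5-c->S8 S6-a->S6 S6-b->S6 S6-c->S7 S7-a->S8 S7-b->S9 S7-c->S7 S8-a->S8 S8-b->S8 S8-c->S8 S9-a->S9 S9-b->S9 S9-c->S7

Run two small machines in parallel and take their product. One (3 states) tracks whether and how much of `ca` has been seen; the other (4 states) tracks the count of `c`s, saturating at 3. Each combined state is a pair, one component from each; accept when both components accept.
With 10 states:
        a   b   c  
>  S0   S0  S0  S1 
   S1   S2  S3  S4 
   S2   S2  S2  S5 
   S3   S3  S3  S4 
   S4   S5  S6  S7 
 * S5   S5  S5  S8 
   S6   S6  S6  S7 
   S7   S8  S9  S7 
 * S8   S8  S8  S8 
   S9   S9  S9  S7 
(> = start, * = accepting)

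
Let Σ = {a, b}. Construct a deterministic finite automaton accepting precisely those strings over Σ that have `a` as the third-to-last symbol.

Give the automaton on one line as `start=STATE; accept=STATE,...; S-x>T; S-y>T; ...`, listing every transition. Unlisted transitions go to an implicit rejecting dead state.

Because acceptance depends on a position counted from the end, the machine has to buffer the most recent 3 symbols. Make each state the string of the last up-to-3 symbols read; on input `x` shift the window left and append `x`. Accept when the buffered window has length 3 and begins with `a`.
          a    b  
>  s0     s1   s2 
   s1     s3   s4 
   s2     s5   s6 
   s3     s7   s8 
   s4     s9  s10 
   s5    s11  s12 
   s6    s13  s14 
 * s7     s7   s8 
 * s8     s9  s10 
 * s9    s11  s12 
 * s10   s13  s14 
   s11    s7   s8 
   s12    s9  s10 
   s13   s11  s12 
   s14   s13  s14 
(> = start, * = accepting)

start=s0; accept=s7,s8,s9,s10; s0-a>s1; s0-b>s2; s1-a>s3; s1-b>s4; s2-a>s5; s2-b>s6; s3-a>s7; s3-b>s8; s4-a>s9; s4-b>s10; s5-a>s11; s5-b>s12; s6-a>s13; s6-b>s14; s7-a>s7; s7-b>s8; s8-a>s9; s8-b>s10; s9-a>s11; s9-b>s12; s10-a>s13; s10-b>s14; s11-a>s7; s11-b>s8; s12-a>s9; s12-b>s10; s13-a>s11; s13-b>s12; s14-a>s13; s14-b>s14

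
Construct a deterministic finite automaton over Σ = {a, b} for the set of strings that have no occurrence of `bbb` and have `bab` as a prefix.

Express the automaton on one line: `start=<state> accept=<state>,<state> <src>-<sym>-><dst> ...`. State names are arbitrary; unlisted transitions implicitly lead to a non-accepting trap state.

start=q0 accept=q4,q5,q6 q0-a->q1 q0-b->q2 q1-a->q1 q1-b->q1 q2-a->q3 q2-b->q1 q3-a->q1 q3-b->q4 q4-a->q5 q4-b->q6 q5-a->q5 q5-b->q4 q6-a->q5 q6-b->q1

Handle the two conditions separately and then intersect. One (4 states) tracks partial matches of the forbidden pattern `bbb`; the other (5 states) tracks whether the input so far still matches the prefix `bab`. Each combined state is a pair, one component from each; accept when both components accept. Equivalent product states are then merged.
7 states suffice.
        a   b  
>  q0   q1  q2 
   q1   q1  q1 
   q2   q3  q1 
   q3   q1  q4 
 * q4   q5  q6 
 * q5   q5  q4 
 * q6   q5  q1 
(> = start, * = accepting)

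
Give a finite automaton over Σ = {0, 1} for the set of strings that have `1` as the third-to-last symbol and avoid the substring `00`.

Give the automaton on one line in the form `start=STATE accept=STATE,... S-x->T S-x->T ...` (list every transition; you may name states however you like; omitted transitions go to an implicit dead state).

start=q0 accept=q6,q7,q8 q0-0->q1 q0-1->q2 q1-0->q3 q1-1->q2 q2-0->q4 q2-1->q5 q3-0->q3 q3-1->q3 q4-0->q3 q4-1->q6 q5-0->q7 q5-1->q8 q6-0->q4 q6-1->q5 q7-0->q3 q7-1->q6 q8-0->q7 q8-1->q8

Build one automaton per condition and run them in lockstep. The first has 15 states tracking the last 3 symbols read; the second has 3 states tracking partial matches of the forbidden pattern `00`. A product state is a pair (one from each), accepting exactly when both do. After merging equivalent states the machine shrinks.
        0   1  
>  q0   q1  q2 
   q1   q3  q2 
   q2   q4  q5 
   q3   q3  q3 
   q4   q3  q6 
   q5   q7  q8 
 * q6   q4  q5 
 * q7   q3  q6 
 * q8   q7  q8 
(> = start, * = accepting)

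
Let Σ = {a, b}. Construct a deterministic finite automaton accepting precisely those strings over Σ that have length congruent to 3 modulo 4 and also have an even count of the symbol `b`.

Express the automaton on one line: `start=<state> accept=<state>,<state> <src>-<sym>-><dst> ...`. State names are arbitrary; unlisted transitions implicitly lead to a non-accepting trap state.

Build one automaton per condition and run them in lockstep. The first has 4 states tracking the input length modulo 4; the second has 2 states tracking the count of `b`s modulo 2. A product state is a pair (one from each), accepting exactly when both do.
An 8-state machine:
        a   b  
>  s0   s1  s2 
   s1   s3  s4 
   s2   s4  s3 
   s3   s5  s6 
   s4   s6  s5 
 * s5   s0  s7 
   s6   s7  s0 
   s7   s2  s1 
(> = start, * = accepting)

start=s0 accept=s5 s0-a->s1 s0-b->s2 s1-a->s3 s1-b->s4 s2-a->s4 s2-b->s3 s3-a->s5 s3-b->s6 s4-a->s6 s4-b->s5 s5-a->s0 s5-b->s7 s6-a->s7 s6-b->s0 s7-a->s2 s7-b->s1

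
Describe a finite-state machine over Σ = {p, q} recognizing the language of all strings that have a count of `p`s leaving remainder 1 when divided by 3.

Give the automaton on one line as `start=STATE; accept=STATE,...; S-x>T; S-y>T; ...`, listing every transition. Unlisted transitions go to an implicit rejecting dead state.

start=S0; accept=S1; S0-p>S1; S0-q>S0; S1-p>S2; S1-q>S1; S2-p>S0; S2-q>S2

The only thing that matters is how many `p`s have appeared, reduced mod 3. Use one state per residue: S0 for 0, …, S2 for 2. Reading `p` moves to the next residue; anything else stays put. S1 is accepting.
3 states suffice.
        p   q  
>  S0   S1  S0 
 * S1   S2  S1 
   S2   S0  S2 
(> = start, * = accepting)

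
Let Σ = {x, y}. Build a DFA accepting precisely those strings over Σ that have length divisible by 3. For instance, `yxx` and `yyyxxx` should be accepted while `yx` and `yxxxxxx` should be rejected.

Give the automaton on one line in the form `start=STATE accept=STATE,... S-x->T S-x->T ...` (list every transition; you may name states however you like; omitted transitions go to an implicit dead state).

start=q0 accept=q0 q0-x->q1 q0-y->q1 q1-x->q2 q1-y->q2 q2-x->q0 q2-y->q0

Only the length mod 3 matters, so use a 3-cycle: from any state, every input symbol moves to the next state, wrapping q2 back to q0. Mark q0 accepting.
        x   y  
>* q0   q1  q1 
   q1   q2  q2 
   q2   q0  q0 
(> = start, * = accepting)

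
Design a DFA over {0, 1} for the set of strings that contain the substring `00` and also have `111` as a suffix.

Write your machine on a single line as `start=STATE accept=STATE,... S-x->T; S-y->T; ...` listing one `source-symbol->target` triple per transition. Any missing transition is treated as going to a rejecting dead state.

Handle the two conditions separately and then intersect. The first has 3 states tracking whether and how much of `00` has been seen; the second has 4 states tracking how much of the suffix `111` has currently been matched. A product state is a pair (one from each), accepting exactly when both do. After merging equivalent states the machine shrinks.
A 6-state machine:
        0   1  
>  q0   q1  q0 
   q1   q2  q0 
   q2   q2  q3 
   q3   q2  q4 
   q4   q2  q5 
 * q5   q2  q5 
(> = start, * = accepting)

start=q0; accept=q5; q0-0->q1; q0-1->q0; q1-0->q2; q1-1->q0; q2-0->q2; q2-1->q3; q3-0->q2; q3-1->q4; q4-0->q2; q4-1->q5; q5-0->q2; q5-1->q5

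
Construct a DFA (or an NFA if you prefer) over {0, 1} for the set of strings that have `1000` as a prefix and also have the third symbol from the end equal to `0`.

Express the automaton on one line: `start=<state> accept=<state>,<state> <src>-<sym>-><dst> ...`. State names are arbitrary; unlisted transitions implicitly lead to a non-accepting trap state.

Handle the two conditions separately and then intersect. One (6 states) tracks whether the input so far still matches the prefix `1000`; the other (15 states) tracks the last 3 symbols read. Each combined state is a pair, one component from each; accept when both components accept.
          0    1  
>  S0     S1   S2 
   S1     S3   S4 
   S2     S5   S6 
   S3     S7   S8 
   S4     S9  S10 
   S5    S11  S12 
   S6    S13  S14 
   S7     S7   S8 
   S8     S9  S10 
   S9    S15  S12 
   S10   S13  S14 
   S11   S16   S8 
   S12    S9  S10 
   S13   S15  S12 
   S14   S13  S14 
   S15    S7   S8 
 * S16   S16  S17 
 * S17   S18  S19 
 * S18   S20  S21 
 * S19   S22  S23 
   S20   S16  S17 
   S21   S18  S19 
   S22   S20  S21 
   S23   S22  S23 
(> = start, * = accepting)

start=S0 accept=S16,S17,S18,S19 S0-0->S1 S0-1->S2 S1-0->S3 S1-1->S4 S2-0->S5 S2-1->S6 S3-0->S7 S3-1->S8 S4-0->S9 S4-1->S10 S5-0->S11 S5-1->S12 S6-0->S13 S6-1->S14 S7-0->S7 S7-1->S8 S8-0->S9 S8-1->S10 S9-0->S15 S9-1->S12 S10-0->S13 S10-1->S14 S11-0->S16 S11-1->S8 S12-0->S9 S12-1->S10 S13-0->S15 S13-1->S12 S14-0->S13 S14-1->S14 S15-0->S7 S15-1->S8 S16-0->S16 S16-1->S17 S17-0->S18 S17-1->S19 S18-0->S20 S18-1->S21 S19-0->S22 S19-1->S23 S20-0->S16 S20-1->S17 S21-0->S18 S21-1->S19 S22-0->S20 S22-1->S21 S23-0->S22 S23-1->S23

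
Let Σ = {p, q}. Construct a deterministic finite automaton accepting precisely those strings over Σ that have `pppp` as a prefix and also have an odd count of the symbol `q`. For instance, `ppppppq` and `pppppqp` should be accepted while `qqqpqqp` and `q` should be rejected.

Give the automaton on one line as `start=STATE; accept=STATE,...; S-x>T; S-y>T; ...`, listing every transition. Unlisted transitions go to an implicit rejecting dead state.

start=A; accept=G; A-p>B; A-q>C; B-p>D; B-q>C; C-p>C; C-q>C; D-p>E; D-q>C; E-p>F; E-q>C; F-p>F; F-q>G; G-p>G; G-q>F

Handle the two conditions separately and then intersect. The first has 6 states tracking whether the input so far still matches the prefix `pppp`; the second has 2 states tracking the count of `q`s modulo 2. A product state is a pair (one from each), accepting exactly when both do. Equivalent product states are then merged.
With 7 states:
       p  q 
>  A   B  C 
   B   D  C 
   C   C  C 
   D   E  C 
   E   F  C 
   F   F  G 
 * G   G  F 
(> = start, * = accepting)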